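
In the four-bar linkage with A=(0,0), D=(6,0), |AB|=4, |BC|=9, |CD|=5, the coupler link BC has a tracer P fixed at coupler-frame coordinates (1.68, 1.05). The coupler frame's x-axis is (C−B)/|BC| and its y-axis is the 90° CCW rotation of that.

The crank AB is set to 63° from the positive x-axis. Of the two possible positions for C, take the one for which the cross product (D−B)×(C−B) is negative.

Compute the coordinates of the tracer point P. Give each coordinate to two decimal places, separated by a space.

A=(0,0), D=(6.00,0)
B = A + 4.00·(cos63°, sin63°) = (1.8160, 3.5640)
|BD| = 5.4962
circle(B,9.00) ∩ circle(D,5.00): a=7.8425, h=4.4153
  candidates: C₊=(10.6492,1.8397) cross=24.267; C₋=(4.9230,-4.8826) cross=-24.267
  mode - wants cross < 0 → take C=(4.9230,-4.8826) (cross=-24.267)
ex = (C−B)/|BC| = (0.3452,-0.9385); ey = (0.9385,0.3452)
P = B + 1.68·ex + 1.05·ey = (3.3814,2.3498)

3.38 2.35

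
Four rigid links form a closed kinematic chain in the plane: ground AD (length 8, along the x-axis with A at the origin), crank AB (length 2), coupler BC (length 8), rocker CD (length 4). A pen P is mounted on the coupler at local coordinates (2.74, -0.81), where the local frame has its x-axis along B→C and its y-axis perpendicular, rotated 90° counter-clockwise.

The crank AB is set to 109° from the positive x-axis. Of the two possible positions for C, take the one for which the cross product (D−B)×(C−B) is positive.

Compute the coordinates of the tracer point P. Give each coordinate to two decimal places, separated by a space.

A=(0,0), D=(8.00,0)
B = A + 2.00·(cos109°, sin109°) = (-0.6511, 1.8910)
|BD| = 8.8554
circle(B,8.00) ∩ circle(D,4.00): a=7.1379, h=3.6125
  candidates: C₊=(7.0936,3.8959) cross=31.990; C₋=(5.5507,-3.1624) cross=-31.990
  mode + wants cross > 0 → take C=(7.0936,3.8959) (cross=31.990)
ex = (C−B)/|BC| = (0.9681,0.2506); ey = (-0.2506,0.9681)
P = B + 2.74·ex + -0.81·ey = (2.2044,1.7936)

2.20 1.79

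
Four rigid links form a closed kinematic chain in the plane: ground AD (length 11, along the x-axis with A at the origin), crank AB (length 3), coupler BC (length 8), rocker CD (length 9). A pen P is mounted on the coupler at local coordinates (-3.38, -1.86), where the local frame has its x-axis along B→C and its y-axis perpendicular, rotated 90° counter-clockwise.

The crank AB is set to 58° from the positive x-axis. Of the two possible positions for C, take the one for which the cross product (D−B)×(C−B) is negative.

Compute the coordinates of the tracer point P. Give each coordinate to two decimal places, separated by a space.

-1.08 5.33

A=(0,0), D=(11.00,0)
B = A + 3.00·(cos58°, sin58°) = (1.5898, 2.5441)
|BD| = 9.7481
circle(B,8.00) ∩ circle(D,9.00): a=4.0021, h=6.9270
  candidates: C₊=(7.2610,8.1866) cross=67.525; C₋=(3.6453,-5.1873) cross=-67.525
  mode - wants cross < 0 → take C=(3.6453,-5.1873) (cross=-67.525)
ex = (C−B)/|BC| = (0.2569,-0.9664); ey = (0.9664,0.2569)
P = B + -3.38·ex + -1.86·ey = (-1.0762,5.3328)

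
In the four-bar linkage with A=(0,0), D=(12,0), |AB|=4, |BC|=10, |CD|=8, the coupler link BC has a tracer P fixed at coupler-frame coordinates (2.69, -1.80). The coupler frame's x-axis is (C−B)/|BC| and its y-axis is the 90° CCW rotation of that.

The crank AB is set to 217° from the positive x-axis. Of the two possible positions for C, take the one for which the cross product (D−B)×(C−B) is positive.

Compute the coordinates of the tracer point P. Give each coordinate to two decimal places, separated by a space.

A=(0,0), D=(12.00,0)
B = A + 4.00·(cos217°, sin217°) = (-3.1945, -2.4073)
|BD| = 15.3841
circle(B,10.00) ∩ circle(D,8.00): a=8.8621, h=4.6329
  candidates: C₊=(4.8334,3.5553) cross=71.273; C₋=(6.2833,-5.5964) cross=-71.273
  mode + wants cross > 0 → take C=(4.8334,3.5553) (cross=71.273)
ex = (C−B)/|BC| = (0.8028,0.5963); ey = (-0.5963,0.8028)
P = B + 2.69·ex + -1.80·ey = (0.0382,-2.2484)

0.04 -2.25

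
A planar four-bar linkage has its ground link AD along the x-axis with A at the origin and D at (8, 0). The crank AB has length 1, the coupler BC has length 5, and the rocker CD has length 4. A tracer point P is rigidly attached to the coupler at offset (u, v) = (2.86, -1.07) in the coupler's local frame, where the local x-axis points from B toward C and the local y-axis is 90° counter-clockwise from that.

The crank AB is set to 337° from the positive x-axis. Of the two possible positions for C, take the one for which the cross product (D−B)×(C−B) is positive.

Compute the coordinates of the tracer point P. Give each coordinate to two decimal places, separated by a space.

A=(0,0), D=(8.00,0)
B = A + 1.00·(cos337°, sin337°) = (0.9205, -0.3907)
|BD| = 7.0903
circle(B,5.00) ∩ circle(D,4.00): a=4.1798, h=2.7439
  candidates: C₊=(4.9427,2.5794) cross=19.455; C₋=(5.2452,-2.9002) cross=-19.455
  mode + wants cross > 0 → take C=(4.9427,2.5794) (cross=19.455)
ex = (C−B)/|BC| = (0.8044,0.5940); ey = (-0.5940,0.8044)
P = B + 2.86·ex + -1.07·ey = (3.8568,0.4474)

3.86 0.45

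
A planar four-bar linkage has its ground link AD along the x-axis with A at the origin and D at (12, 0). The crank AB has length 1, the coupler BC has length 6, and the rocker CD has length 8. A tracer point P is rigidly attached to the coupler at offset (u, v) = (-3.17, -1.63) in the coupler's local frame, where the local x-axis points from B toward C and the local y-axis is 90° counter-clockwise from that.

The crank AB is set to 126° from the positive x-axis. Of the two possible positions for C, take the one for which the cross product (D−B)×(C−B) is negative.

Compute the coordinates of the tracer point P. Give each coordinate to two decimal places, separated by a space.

-4.13 1.21

A=(0,0), D=(12.00,0)
B = A + 1.00·(cos126°, sin126°) = (-0.5878, 0.8090)
|BD| = 12.6138
circle(B,6.00) ∩ circle(D,8.00): a=5.1970, h=2.9986
  candidates: C₊=(4.7908,3.4681) cross=37.823; C₋=(4.4062,-2.5167) cross=-37.823
  mode - wants cross < 0 → take C=(4.4062,-2.5167) (cross=-37.823)
ex = (C−B)/|BC| = (0.8323,-0.5543); ey = (0.5543,0.8323)
P = B + -3.17·ex + -1.63·ey = (-4.1297,1.2094)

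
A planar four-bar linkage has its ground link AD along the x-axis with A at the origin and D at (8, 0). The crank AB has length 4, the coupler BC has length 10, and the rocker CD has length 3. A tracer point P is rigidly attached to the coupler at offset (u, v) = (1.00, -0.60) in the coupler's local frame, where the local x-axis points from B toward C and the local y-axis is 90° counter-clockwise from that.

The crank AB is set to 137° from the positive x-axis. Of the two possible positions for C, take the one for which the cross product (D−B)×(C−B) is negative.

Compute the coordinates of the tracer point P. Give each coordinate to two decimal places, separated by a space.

-2.34 1.72

A=(0,0), D=(8.00,0)
B = A + 4.00·(cos137°, sin137°) = (-2.9254, 2.7280)
|BD| = 11.2608
circle(B,10.00) ∩ circle(D,3.00): a=9.6710, h=2.5441
  candidates: C₊=(7.0738,2.8534) cross=28.648; C₋=(5.8412,-2.0831) cross=-28.648
  mode - wants cross < 0 → take C=(5.8412,-2.0831) (cross=-28.648)
ex = (C−B)/|BC| = (0.8767,-0.4811); ey = (0.4811,0.8767)
P = B + 1.00·ex + -0.60·ey = (-2.3374,1.7209)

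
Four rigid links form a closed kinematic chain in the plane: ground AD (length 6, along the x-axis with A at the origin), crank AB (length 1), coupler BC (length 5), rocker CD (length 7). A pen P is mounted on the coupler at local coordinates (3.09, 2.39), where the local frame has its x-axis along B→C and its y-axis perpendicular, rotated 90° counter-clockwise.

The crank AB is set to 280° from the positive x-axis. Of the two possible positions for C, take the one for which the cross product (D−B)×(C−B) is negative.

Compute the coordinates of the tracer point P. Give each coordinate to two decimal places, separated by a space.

3.49 -3.06

A=(0,0), D=(6.00,0)
B = A + 1.00·(cos280°, sin280°) = (0.1736, -0.9848)
|BD| = 5.9090
circle(B,5.00) ∩ circle(D,7.00): a=0.9237, h=4.9139
  candidates: C₊=(0.2655,4.0143) cross=29.036; C₋=(1.9034,-5.6761) cross=-29.036
  mode - wants cross < 0 → take C=(1.9034,-5.6761) (cross=-29.036)
ex = (C−B)/|BC| = (0.3459,-0.9383); ey = (0.9383,0.3459)
P = B + 3.09·ex + 2.39·ey = (3.4851,-3.0572)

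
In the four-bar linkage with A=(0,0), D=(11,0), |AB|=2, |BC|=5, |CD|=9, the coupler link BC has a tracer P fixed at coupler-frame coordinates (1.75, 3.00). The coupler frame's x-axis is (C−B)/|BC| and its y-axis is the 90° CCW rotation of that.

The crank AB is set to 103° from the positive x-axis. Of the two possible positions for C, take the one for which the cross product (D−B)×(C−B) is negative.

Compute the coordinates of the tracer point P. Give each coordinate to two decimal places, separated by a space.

3.02 2.12

A=(0,0), D=(11.00,0)
B = A + 2.00·(cos103°, sin103°) = (-0.4499, 1.9487)
|BD| = 11.6146
circle(B,5.00) ∩ circle(D,9.00): a=3.3965, h=3.6693
  candidates: C₊=(3.5141,4.9961) cross=42.617; C₋=(2.2828,-2.2384) cross=-42.617
  mode - wants cross < 0 → take C=(2.2828,-2.2384) (cross=-42.617)
ex = (C−B)/|BC| = (0.5465,-0.8374); ey = (0.8374,0.5465)
P = B + 1.75·ex + 3.00·ey = (3.0188,2.1229)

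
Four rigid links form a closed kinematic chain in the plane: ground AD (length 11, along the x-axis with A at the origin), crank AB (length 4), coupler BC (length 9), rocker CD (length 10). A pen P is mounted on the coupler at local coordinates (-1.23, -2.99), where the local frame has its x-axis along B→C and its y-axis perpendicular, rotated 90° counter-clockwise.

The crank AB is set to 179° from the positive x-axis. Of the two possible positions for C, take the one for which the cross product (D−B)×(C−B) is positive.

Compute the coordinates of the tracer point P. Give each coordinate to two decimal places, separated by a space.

-3.02 -3.01

A=(0,0), D=(11.00,0)
B = A + 4.00·(cos179°, sin179°) = (-3.9994, 0.0698)
|BD| = 14.9996
circle(B,9.00) ∩ circle(D,10.00): a=6.8664, h=5.8183
  candidates: C₊=(2.8940,5.8561) cross=87.271; C₋=(2.8399,-5.7804) cross=-87.271
  mode + wants cross > 0 → take C=(2.8940,5.8561) (cross=87.271)
ex = (C−B)/|BC| = (0.7659,0.6429); ey = (-0.6429,0.7659)
P = B + -1.23·ex + -2.99·ey = (-3.0192,-3.0111)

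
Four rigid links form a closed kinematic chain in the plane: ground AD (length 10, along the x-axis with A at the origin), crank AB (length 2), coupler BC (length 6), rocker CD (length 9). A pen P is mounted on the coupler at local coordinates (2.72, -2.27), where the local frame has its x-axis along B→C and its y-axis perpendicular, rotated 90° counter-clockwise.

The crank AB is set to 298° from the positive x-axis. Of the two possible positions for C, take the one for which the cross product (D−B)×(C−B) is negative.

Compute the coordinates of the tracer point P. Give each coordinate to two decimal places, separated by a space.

A=(0,0), D=(10.00,0)
B = A + 2.00·(cos298°, sin298°) = (0.9389, -1.7659)
|BD| = 9.2315
circle(B,6.00) ∩ circle(D,9.00): a=2.1785, h=5.5906
  candidates: C₊=(2.0078,4.1381) cross=51.609; C₋=(4.1466,-6.8365) cross=-51.609
  mode - wants cross < 0 → take C=(4.1466,-6.8365) (cross=-51.609)
ex = (C−B)/|BC| = (0.5346,-0.8451); ey = (0.8451,0.5346)
P = B + 2.72·ex + -2.27·ey = (0.4747,-5.2781)

0.47 -5.28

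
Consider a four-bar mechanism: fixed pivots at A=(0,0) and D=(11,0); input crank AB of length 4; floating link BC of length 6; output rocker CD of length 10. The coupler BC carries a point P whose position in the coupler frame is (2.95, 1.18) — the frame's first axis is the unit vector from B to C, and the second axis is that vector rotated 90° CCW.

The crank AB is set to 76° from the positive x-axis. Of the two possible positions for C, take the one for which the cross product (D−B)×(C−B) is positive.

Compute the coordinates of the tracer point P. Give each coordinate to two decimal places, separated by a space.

2.21 6.81

A=(0,0), D=(11.00,0)
B = A + 4.00·(cos76°, sin76°) = (0.9677, 3.8812)
|BD| = 10.7569
circle(B,6.00) ∩ circle(D,10.00): a=2.4036, h=5.4975
  candidates: C₊=(5.1929,8.1411) cross=59.136; C₋=(1.2258,-2.1133) cross=-59.136
  mode + wants cross > 0 → take C=(5.1929,8.1411) (cross=59.136)
ex = (C−B)/|BC| = (0.7042,0.7100); ey = (-0.7100,0.7042)
P = B + 2.95·ex + 1.18·ey = (2.2073,6.8066)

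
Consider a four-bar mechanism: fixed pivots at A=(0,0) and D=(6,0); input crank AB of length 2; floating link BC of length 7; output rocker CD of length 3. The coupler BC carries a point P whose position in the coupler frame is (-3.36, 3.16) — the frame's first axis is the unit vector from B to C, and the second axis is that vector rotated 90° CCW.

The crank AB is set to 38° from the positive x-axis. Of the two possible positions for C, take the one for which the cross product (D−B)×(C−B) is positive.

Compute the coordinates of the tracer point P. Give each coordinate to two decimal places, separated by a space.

A=(0,0), D=(6.00,0)
B = A + 2.00·(cos38°, sin38°) = (1.5760, 1.2313)
|BD| = 4.5921
circle(B,7.00) ∩ circle(D,3.00): a=6.6513, h=2.1817
  candidates: C₊=(8.5688,1.5496) cross=10.019; C₋=(7.3988,-2.6539) cross=-10.019
  mode + wants cross > 0 → take C=(8.5688,1.5496) (cross=10.019)
ex = (C−B)/|BC| = (0.9990,0.0455); ey = (-0.0455,0.9990)
P = B + -3.36·ex + 3.16·ey = (-1.9242,4.2353)

-1.92 4.24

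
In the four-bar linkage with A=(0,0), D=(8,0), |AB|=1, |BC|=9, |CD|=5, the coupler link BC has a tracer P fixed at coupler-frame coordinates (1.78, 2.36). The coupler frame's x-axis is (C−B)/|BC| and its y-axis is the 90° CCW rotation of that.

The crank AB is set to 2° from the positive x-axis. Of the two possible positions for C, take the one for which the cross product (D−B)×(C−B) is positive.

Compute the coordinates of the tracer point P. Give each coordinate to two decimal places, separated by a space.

1.19 2.98

A=(0,0), D=(8.00,0)
B = A + 1.00·(cos2°, sin2°) = (0.9994, 0.0349)
|BD| = 7.0007
circle(B,9.00) ∩ circle(D,5.00): a=7.5000, h=4.9750
  candidates: C₊=(8.5240,4.9725) cross=34.829; C₋=(8.4744,-4.9774) cross=-34.829
  mode + wants cross > 0 → take C=(8.5240,4.9725) (cross=34.829)
ex = (C−B)/|BC| = (0.8361,0.5486); ey = (-0.5486,0.8361)
P = B + 1.78·ex + 2.36·ey = (1.1929,2.9846)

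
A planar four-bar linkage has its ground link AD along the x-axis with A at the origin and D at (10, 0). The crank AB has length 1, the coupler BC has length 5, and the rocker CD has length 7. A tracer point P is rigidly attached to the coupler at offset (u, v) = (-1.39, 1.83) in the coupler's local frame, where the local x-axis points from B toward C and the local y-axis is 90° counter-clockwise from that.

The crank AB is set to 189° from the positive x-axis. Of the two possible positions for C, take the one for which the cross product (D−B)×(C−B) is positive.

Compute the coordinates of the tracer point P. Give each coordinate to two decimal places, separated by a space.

A=(0,0), D=(10.00,0)
B = A + 1.00·(cos189°, sin189°) = (-0.9877, -0.1564)
|BD| = 10.9888
circle(B,5.00) ∩ circle(D,7.00): a=4.4024, h=2.3705
  candidates: C₊=(3.3805,2.2765) cross=26.048; C₋=(3.4480,-2.4640) cross=-26.048
  mode + wants cross > 0 → take C=(3.3805,2.2765) (cross=26.048)
ex = (C−B)/|BC| = (0.8736,0.4866); ey = (-0.4866,0.8736)
P = B + -1.39·ex + 1.83·ey = (-3.0925,0.7660)

-3.09 0.77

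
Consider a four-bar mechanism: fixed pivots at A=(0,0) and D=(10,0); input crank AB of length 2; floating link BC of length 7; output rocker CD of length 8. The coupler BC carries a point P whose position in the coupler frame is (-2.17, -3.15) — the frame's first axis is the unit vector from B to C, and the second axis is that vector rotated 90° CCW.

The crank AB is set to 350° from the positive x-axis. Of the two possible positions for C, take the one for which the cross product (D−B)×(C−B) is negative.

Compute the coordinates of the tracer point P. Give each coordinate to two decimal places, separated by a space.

-1.84 0.05

A=(0,0), D=(10.00,0)
B = A + 2.00·(cos350°, sin350°) = (1.9696, -0.3473)
|BD| = 8.0379
circle(B,7.00) ∩ circle(D,8.00): a=3.0859, h=6.2831
  candidates: C₊=(4.7811,6.0633) cross=50.503; C₋=(5.3241,-6.4912) cross=-50.503
  mode - wants cross < 0 → take C=(5.3241,-6.4912) (cross=-50.503)
ex = (C−B)/|BC| = (0.4792,-0.8777); ey = (0.8777,0.4792)
P = B + -2.17·ex + -3.15·ey = (-1.8350,0.0478)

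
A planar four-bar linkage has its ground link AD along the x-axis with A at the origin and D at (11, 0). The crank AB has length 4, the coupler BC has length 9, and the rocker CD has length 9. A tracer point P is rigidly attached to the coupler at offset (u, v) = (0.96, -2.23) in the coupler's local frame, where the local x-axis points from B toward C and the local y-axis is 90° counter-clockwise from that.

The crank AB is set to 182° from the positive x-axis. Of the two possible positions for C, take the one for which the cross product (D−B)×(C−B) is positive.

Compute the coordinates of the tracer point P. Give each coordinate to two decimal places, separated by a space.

-1.95 -1.45

A=(0,0), D=(11.00,0)
B = A + 4.00·(cos182°, sin182°) = (-3.9976, -0.1396)
|BD| = 14.9982
circle(B,9.00) ∩ circle(D,9.00): a=7.4991, h=4.9763
  candidates: C₊=(3.4549,4.9063) cross=74.635; C₋=(3.5475,-5.0459) cross=-74.635
  mode + wants cross > 0 → take C=(3.4549,4.9063) (cross=74.635)
ex = (C−B)/|BC| = (0.8281,0.5607); ey = (-0.5607,0.8281)
P = B + 0.96·ex + -2.23·ey = (-1.9524,-1.4479)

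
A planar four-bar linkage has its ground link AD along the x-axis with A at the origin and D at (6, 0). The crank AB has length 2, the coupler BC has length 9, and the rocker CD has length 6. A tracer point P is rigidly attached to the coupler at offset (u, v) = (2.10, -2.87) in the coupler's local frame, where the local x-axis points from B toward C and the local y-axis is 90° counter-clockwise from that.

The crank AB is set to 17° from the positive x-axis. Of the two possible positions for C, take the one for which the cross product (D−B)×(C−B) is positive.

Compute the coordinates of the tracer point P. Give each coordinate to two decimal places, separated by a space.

A=(0,0), D=(6.00,0)
B = A + 2.00·(cos17°, sin17°) = (1.9126, 0.5847)
|BD| = 4.1290
circle(B,9.00) ∩ circle(D,6.00): a=7.5138, h=4.9541
  candidates: C₊=(10.0522,4.4249) cross=20.456; C₋=(8.6490,-5.3835) cross=-20.456
  mode + wants cross > 0 → take C=(10.0522,4.4249) (cross=20.456)
ex = (C−B)/|BC| = (0.9044,0.4267); ey = (-0.4267,0.9044)
P = B + 2.10·ex + -2.87·ey = (5.0364,-1.1149)

5.04 -1.11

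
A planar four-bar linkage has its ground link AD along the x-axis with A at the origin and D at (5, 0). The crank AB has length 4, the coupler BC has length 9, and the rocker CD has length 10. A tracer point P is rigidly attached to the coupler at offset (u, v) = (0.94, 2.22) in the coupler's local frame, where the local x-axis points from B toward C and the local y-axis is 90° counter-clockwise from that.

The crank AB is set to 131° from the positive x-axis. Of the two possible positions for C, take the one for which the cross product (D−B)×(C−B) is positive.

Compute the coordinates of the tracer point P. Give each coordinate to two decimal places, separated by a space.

A=(0,0), D=(5.00,0)
B = A + 4.00·(cos131°, sin131°) = (-2.6242, 3.0188)
|BD| = 8.2001
circle(B,9.00) ∩ circle(D,10.00): a=2.9416, h=8.5057
  candidates: C₊=(3.2421,9.8443) cross=69.748; C₋=(-3.0206,-5.9724) cross=-69.748
  mode + wants cross > 0 → take C=(3.2421,9.8443) (cross=69.748)
ex = (C−B)/|BC| = (0.6518,0.7584); ey = (-0.7584,0.6518)
P = B + 0.94·ex + 2.22·ey = (-3.6951,5.1787)

-3.70 5.18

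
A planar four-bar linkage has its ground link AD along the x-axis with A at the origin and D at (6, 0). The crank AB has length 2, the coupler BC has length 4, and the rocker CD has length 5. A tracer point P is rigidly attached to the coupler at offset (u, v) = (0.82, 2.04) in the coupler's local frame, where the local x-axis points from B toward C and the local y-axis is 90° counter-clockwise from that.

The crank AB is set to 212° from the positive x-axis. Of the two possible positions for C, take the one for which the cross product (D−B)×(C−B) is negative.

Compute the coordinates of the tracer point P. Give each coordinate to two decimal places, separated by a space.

-0.05 0.40

A=(0,0), D=(6.00,0)
B = A + 2.00·(cos212°, sin212°) = (-1.6961, -1.0598)
|BD| = 7.7687
circle(B,4.00) ∩ circle(D,5.00): a=3.3051, h=2.2530
  candidates: C₊=(1.2708,1.6230) cross=17.503; C₋=(1.8855,-2.8409) cross=-17.503
  mode - wants cross < 0 → take C=(1.8855,-2.8409) (cross=-17.503)
ex = (C−B)/|BC| = (0.8954,-0.4453); ey = (0.4453,0.8954)
P = B + 0.82·ex + 2.04·ey = (-0.0535,0.4016)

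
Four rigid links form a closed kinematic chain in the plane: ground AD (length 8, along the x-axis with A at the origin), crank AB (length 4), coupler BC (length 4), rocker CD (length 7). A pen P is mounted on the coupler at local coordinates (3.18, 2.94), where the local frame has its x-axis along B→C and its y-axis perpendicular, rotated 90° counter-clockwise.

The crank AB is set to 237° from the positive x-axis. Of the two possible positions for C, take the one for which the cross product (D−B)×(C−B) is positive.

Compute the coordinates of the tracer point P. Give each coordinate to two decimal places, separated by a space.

-1.30 0.89

A=(0,0), D=(8.00,0)
B = A + 4.00·(cos237°, sin237°) = (-2.1786, -3.3547)
|BD| = 10.7171
circle(B,4.00) ∩ circle(D,7.00): a=3.8190, h=1.1897
  candidates: C₊=(1.0761,-1.0293) cross=12.750; C₋=(1.8209,-3.2892) cross=-12.750
  mode + wants cross > 0 → take C=(1.0761,-1.0293) (cross=12.750)
ex = (C−B)/|BC| = (0.8137,0.5813); ey = (-0.5813,0.8137)
P = B + 3.18·ex + 2.94·ey = (-1.3002,0.8861)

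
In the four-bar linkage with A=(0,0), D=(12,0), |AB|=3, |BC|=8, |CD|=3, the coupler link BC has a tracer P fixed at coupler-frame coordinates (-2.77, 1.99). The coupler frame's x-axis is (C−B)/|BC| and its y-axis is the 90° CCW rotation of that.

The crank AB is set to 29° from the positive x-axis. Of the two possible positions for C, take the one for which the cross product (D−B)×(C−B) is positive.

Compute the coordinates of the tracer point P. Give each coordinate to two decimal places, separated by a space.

-0.41 3.02

A=(0,0), D=(12.00,0)
B = A + 3.00·(cos29°, sin29°) = (2.6239, 1.4544)
|BD| = 9.4883
circle(B,8.00) ∩ circle(D,3.00): a=7.6425, h=2.3649
  candidates: C₊=(10.5385,2.6199) cross=22.439; C₋=(9.8135,-2.0540) cross=-22.439
  mode + wants cross > 0 → take C=(10.5385,2.6199) (cross=22.439)
ex = (C−B)/|BC| = (0.9893,0.1457); ey = (-0.1457,0.9893)
P = B + -2.77·ex + 1.99·ey = (-0.4065,3.0196)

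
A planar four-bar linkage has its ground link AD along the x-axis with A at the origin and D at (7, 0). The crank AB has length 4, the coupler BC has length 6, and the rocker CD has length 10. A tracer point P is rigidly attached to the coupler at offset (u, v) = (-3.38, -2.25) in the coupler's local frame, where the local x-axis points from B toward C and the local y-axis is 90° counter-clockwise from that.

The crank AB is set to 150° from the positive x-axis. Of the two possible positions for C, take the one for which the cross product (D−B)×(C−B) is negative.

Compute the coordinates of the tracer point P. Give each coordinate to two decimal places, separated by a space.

-6.37 4.84

A=(0,0), D=(7.00,0)
B = A + 4.00·(cos150°, sin150°) = (-3.4641, 2.0000)
|BD| = 10.6535
circle(B,6.00) ∩ circle(D,10.00): a=2.3231, h=5.5320
  candidates: C₊=(-0.1438,6.9976) cross=58.936; C₋=(-2.2209,-3.8698) cross=-58.936
  mode - wants cross < 0 → take C=(-2.2209,-3.8698) (cross=-58.936)
ex = (C−B)/|BC| = (0.2072,-0.9783); ey = (0.9783,0.2072)
P = B + -3.38·ex + -2.25·ey = (-6.3656,4.8404)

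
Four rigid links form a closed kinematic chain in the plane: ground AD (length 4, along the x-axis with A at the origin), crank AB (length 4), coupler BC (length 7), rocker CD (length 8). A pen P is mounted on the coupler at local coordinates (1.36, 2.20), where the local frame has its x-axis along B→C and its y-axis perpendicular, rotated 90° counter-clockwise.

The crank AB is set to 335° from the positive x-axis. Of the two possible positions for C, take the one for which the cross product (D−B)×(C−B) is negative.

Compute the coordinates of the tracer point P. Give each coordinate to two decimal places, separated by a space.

6.11 -0.97

A=(0,0), D=(4.00,0)
B = A + 4.00·(cos335°, sin335°) = (3.6252, -1.6905)
|BD| = 1.7315
circle(B,7.00) ∩ circle(D,8.00): a=-3.4657, h=6.0818
  candidates: C₊=(-3.0626,-3.7577) cross=10.531; C₋=(8.8128,-6.3904) cross=-10.531
  mode - wants cross < 0 → take C=(8.8128,-6.3904) (cross=-10.531)
ex = (C−B)/|BC| = (0.7411,-0.6714); ey = (0.6714,0.7411)
P = B + 1.36·ex + 2.20·ey = (6.1102,-0.9732)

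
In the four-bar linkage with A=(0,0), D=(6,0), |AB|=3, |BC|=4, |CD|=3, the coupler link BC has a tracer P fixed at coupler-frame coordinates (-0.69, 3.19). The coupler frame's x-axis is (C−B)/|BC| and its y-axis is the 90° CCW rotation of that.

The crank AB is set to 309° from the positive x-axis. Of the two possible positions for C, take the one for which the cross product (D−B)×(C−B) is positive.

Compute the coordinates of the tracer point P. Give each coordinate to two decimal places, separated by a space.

-1.33 -1.81

A=(0,0), D=(6.00,0)
B = A + 3.00·(cos309°, sin309°) = (1.8880, -2.3314)
|BD| = 4.7270
circle(B,4.00) ∩ circle(D,3.00): a=3.1039, h=2.5230
  candidates: C₊=(3.3437,1.3943) cross=11.926; C₋=(5.8325,-2.9953) cross=-11.926
  mode + wants cross > 0 → take C=(3.3437,1.3943) (cross=11.926)
ex = (C−B)/|BC| = (0.3639,0.9314); ey = (-0.9314,0.3639)
P = B + -0.69·ex + 3.19·ey = (-1.3344,-1.8132)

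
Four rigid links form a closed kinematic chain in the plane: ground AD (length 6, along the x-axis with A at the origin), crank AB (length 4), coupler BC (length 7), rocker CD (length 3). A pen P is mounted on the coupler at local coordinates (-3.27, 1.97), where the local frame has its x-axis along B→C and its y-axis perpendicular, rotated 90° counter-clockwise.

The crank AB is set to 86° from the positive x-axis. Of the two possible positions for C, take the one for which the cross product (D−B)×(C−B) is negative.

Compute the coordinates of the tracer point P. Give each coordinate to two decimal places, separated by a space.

A=(0,0), D=(6.00,0)
B = A + 4.00·(cos86°, sin86°) = (0.2790, 3.9903)
|BD| = 6.9751
circle(B,7.00) ∩ circle(D,3.00): a=6.3549, h=2.9352
  candidates: C₊=(7.1705,2.7622) cross=20.473; C₋=(3.8122,-2.0527) cross=-20.473
  mode - wants cross < 0 → take C=(3.8122,-2.0527) (cross=-20.473)
ex = (C−B)/|BC| = (0.5047,-0.8633); ey = (0.8633,0.5047)
P = B + -3.27·ex + 1.97·ey = (0.3292,7.8075)

0.33 7.81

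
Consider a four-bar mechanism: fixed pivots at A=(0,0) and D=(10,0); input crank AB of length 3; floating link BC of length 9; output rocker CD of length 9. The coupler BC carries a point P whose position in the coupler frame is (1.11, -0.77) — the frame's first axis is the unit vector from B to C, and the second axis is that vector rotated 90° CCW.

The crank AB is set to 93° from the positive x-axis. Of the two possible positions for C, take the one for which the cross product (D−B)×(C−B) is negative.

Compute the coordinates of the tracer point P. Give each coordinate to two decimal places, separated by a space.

-0.51 1.69

A=(0,0), D=(10.00,0)
B = A + 3.00·(cos93°, sin93°) = (-0.1570, 2.9959)
|BD| = 10.5896
circle(B,9.00) ∩ circle(D,9.00): a=5.2948, h=7.2777
  candidates: C₊=(6.9804,8.4783) cross=77.068; C₋=(2.8626,-5.4824) cross=-77.068
  mode - wants cross < 0 → take C=(2.8626,-5.4824) (cross=-77.068)
ex = (C−B)/|BC| = (0.3355,-0.9420); ey = (0.9420,0.3355)
P = B + 1.11·ex + -0.77·ey = (-0.5100,1.6919)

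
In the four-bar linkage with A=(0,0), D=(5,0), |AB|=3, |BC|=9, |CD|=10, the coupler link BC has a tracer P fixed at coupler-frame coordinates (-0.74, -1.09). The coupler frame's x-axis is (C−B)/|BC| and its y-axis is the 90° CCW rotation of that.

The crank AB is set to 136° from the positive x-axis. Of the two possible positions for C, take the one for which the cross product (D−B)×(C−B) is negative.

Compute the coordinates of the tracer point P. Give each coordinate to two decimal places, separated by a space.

A=(0,0), D=(5.00,0)
B = A + 3.00·(cos136°, sin136°) = (-2.1580, 2.0840)
|BD| = 7.4552
circle(B,9.00) ∩ circle(D,10.00): a=2.4533, h=8.6592
  candidates: C₊=(2.6180,9.7122) cross=64.556; C₋=(-2.2230,-6.9158) cross=-64.556
  mode - wants cross < 0 → take C=(-2.2230,-6.9158) (cross=-64.556)
ex = (C−B)/|BC| = (-0.0072,-1.0000); ey = (1.0000,-0.0072)
P = B + -0.74·ex + -1.09·ey = (-3.2426,2.8318)

-3.24 2.83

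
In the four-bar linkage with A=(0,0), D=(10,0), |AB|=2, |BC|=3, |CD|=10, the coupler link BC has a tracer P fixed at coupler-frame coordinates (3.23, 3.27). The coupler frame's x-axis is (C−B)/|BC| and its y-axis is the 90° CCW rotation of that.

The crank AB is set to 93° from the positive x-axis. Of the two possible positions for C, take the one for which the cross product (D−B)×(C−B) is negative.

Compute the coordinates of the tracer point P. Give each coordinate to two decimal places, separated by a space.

3.33 -1.06

A=(0,0), D=(10.00,0)
B = A + 2.00·(cos93°, sin93°) = (-0.1047, 1.9973)
|BD| = 10.3002
circle(B,3.00) ∩ circle(D,10.00): a=0.7327, h=2.9092
  candidates: C₊=(1.1782,4.7091) cross=29.965; C₋=(0.0500,-0.9988) cross=-29.965
  mode - wants cross < 0 → take C=(0.0500,-0.9988) (cross=-29.965)
ex = (C−B)/|BC| = (0.0516,-0.9987); ey = (0.9987,0.0516)
P = B + 3.23·ex + 3.27·ey = (3.3275,-1.0599)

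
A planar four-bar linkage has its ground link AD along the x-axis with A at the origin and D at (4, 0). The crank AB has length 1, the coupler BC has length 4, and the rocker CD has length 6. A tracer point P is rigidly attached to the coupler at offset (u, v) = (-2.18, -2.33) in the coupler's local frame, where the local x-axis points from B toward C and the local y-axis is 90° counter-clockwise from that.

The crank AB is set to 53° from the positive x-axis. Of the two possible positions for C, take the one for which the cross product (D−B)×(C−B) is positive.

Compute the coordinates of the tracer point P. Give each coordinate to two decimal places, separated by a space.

A=(0,0), D=(4.00,0)
B = A + 1.00·(cos53°, sin53°) = (0.6018, 0.7986)
|BD| = 3.4908
circle(B,4.00) ∩ circle(D,6.00): a=-1.1193, h=3.8402
  candidates: C₊=(0.3908,4.7931) cross=13.405; C₋=(-1.3664,-2.6836) cross=-13.405
  mode + wants cross > 0 → take C=(0.3908,4.7931) (cross=13.405)
ex = (C−B)/|BC| = (-0.0528,0.9986); ey = (-0.9986,-0.0528)
P = B + -2.18·ex + -2.33·ey = (3.0436,-1.2554)

3.04 -1.26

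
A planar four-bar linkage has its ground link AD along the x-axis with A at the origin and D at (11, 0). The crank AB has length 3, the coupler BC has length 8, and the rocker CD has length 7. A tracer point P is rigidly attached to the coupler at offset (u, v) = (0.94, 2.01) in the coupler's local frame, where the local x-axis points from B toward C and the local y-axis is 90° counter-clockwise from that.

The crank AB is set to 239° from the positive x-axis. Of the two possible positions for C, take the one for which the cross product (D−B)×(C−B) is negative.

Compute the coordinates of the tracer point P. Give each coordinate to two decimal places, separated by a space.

A=(0,0), D=(11.00,0)
B = A + 3.00·(cos239°, sin239°) = (-1.5451, -2.5715)
|BD| = 12.8060
circle(B,8.00) ∩ circle(D,7.00): a=6.9886, h=3.8934
  candidates: C₊=(4.5194,2.6460) cross=49.859; C₋=(6.0830,-4.9823) cross=-49.859
  mode - wants cross < 0 → take C=(6.0830,-4.9823) (cross=-49.859)
ex = (C−B)/|BC| = (0.9535,-0.3013); ey = (0.3013,0.9535)
P = B + 0.94·ex + 2.01·ey = (-0.0431,-0.9382)

-0.04 -0.94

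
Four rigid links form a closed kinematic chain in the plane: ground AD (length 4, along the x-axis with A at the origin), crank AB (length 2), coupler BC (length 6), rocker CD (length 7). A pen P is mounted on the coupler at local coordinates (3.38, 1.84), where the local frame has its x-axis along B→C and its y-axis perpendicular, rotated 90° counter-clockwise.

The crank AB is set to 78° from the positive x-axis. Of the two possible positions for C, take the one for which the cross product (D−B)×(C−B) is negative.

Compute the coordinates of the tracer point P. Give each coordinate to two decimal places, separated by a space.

0.70 -1.88

A=(0,0), D=(4.00,0)
B = A + 2.00·(cos78°, sin78°) = (0.4158, 1.9563)
|BD| = 4.0833
circle(B,6.00) ∩ circle(D,7.00): a=0.4498, h=5.9831
  candidates: C₊=(3.6771,6.9926) cross=24.431; C₋=(-2.0558,-3.5110) cross=-24.431
  mode - wants cross < 0 → take C=(-2.0558,-3.5110) (cross=-24.431)
ex = (C−B)/|BC| = (-0.4119,-0.9112); ey = (0.9112,-0.4119)
P = B + 3.38·ex + 1.84·ey = (0.7001,-1.8816)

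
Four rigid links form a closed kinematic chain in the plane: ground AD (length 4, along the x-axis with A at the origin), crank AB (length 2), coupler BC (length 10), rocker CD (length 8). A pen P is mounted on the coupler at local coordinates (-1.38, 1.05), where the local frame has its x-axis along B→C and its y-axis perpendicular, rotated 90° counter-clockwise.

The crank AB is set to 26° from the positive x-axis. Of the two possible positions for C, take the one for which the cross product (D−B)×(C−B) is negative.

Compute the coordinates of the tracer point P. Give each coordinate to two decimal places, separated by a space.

1.72 2.61

A=(0,0), D=(4.00,0)
B = A + 2.00·(cos26°, sin26°) = (1.7976, 0.8767)
|BD| = 2.3705
circle(B,10.00) ∩ circle(D,8.00): a=8.7786, h=4.7892
  candidates: C₊=(11.7250,2.0796) cross=11.353; C₋=(8.1823,-6.8197) cross=-11.353
  mode - wants cross < 0 → take C=(8.1823,-6.8197) (cross=-11.353)
ex = (C−B)/|BC| = (0.6385,-0.7696); ey = (0.7696,0.6385)
P = B + -1.38·ex + 1.05·ey = (1.7246,2.6092)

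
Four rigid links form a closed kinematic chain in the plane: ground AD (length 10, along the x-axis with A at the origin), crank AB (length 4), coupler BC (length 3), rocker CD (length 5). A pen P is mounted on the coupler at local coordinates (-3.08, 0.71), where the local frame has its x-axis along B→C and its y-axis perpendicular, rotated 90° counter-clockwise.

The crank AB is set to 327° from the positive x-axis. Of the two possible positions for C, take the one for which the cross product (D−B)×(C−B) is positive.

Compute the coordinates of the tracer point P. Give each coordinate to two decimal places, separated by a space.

A=(0,0), D=(10.00,0)
B = A + 4.00·(cos327°, sin327°) = (3.3547, -2.1786)
|BD| = 6.9933
circle(B,3.00) ∩ circle(D,5.00): a=2.3527, h=1.8614
  candidates: C₊=(5.0105,0.3231) cross=13.017; C₋=(6.1702,-3.2144) cross=-13.017
  mode + wants cross > 0 → take C=(5.0105,0.3231) (cross=13.017)
ex = (C−B)/|BC| = (0.5519,0.8339); ey = (-0.8339,0.5519)
P = B + -3.08·ex + 0.71·ey = (1.0627,-4.3551)

1.06 -4.36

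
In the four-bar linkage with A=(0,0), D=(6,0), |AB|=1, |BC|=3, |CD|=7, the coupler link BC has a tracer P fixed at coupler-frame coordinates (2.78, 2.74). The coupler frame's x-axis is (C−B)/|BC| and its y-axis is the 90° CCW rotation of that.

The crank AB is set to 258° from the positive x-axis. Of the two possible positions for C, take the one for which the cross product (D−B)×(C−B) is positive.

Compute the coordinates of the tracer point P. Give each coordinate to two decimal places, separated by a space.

A=(0,0), D=(6.00,0)
B = A + 1.00·(cos258°, sin258°) = (-0.2079, -0.9781)
|BD| = 6.2845
circle(B,3.00) ∩ circle(D,7.00): a=-0.0402, h=2.9997
  candidates: C₊=(-0.7145,1.9788) cross=18.852; C₋=(0.2193,-3.9476) cross=-18.852
  mode + wants cross > 0 → take C=(-0.7145,1.9788) (cross=18.852)
ex = (C−B)/|BC| = (-0.1689,0.9856); ey = (-0.9856,-0.1689)
P = B + 2.78·ex + 2.74·ey = (-3.3780,1.2993)

-3.38 1.30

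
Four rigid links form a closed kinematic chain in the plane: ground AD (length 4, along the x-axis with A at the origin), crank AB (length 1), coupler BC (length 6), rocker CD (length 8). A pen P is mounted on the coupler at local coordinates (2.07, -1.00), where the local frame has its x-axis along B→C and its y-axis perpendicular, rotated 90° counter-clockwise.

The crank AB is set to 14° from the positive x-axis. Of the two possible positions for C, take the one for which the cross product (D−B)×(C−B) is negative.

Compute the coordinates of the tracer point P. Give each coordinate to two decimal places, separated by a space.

A=(0,0), D=(4.00,0)
B = A + 1.00·(cos14°, sin14°) = (0.9703, 0.2419)
|BD| = 3.0393
circle(B,6.00) ∩ circle(D,8.00): a=-3.0866, h=5.1452
  candidates: C₊=(-1.6969,5.6165) cross=15.638; C₋=(-2.5160,-4.6413) cross=-15.638
  mode - wants cross < 0 → take C=(-2.5160,-4.6413) (cross=-15.638)
ex = (C−B)/|BC| = (-0.5811,-0.8139); ey = (0.8139,-0.5811)
P = B + 2.07·ex + -1.00·ey = (-1.0464,-0.8617)

-1.05 -0.86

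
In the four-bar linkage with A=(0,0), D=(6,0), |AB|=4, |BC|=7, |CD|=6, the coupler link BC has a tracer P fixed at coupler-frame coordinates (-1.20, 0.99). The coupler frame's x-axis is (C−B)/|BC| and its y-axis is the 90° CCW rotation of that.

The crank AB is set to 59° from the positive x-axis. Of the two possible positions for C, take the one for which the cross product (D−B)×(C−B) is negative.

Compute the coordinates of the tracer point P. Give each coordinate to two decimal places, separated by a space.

3.20 4.49

A=(0,0), D=(6.00,0)
B = A + 4.00·(cos59°, sin59°) = (2.0602, 3.4287)
|BD| = 5.2229
circle(B,7.00) ∩ circle(D,6.00): a=3.8560, h=5.8422
  candidates: C₊=(8.8042,5.3044) cross=30.513; C₋=(1.1336,-3.5097) cross=-30.513
  mode - wants cross < 0 → take C=(1.1336,-3.5097) (cross=-30.513)
ex = (C−B)/|BC| = (-0.1324,-0.9912); ey = (0.9912,-0.1324)
P = B + -1.20·ex + 0.99·ey = (3.2003,4.4871)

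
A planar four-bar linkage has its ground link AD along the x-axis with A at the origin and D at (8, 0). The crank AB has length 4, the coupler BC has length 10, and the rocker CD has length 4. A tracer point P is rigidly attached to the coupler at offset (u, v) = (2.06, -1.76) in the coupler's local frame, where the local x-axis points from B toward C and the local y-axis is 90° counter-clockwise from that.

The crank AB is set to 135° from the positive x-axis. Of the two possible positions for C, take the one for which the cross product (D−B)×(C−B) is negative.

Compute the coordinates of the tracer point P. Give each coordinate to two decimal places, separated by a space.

A=(0,0), D=(8.00,0)
B = A + 4.00·(cos135°, sin135°) = (-2.8284, 2.8284)
|BD| = 11.1917
circle(B,10.00) ∩ circle(D,4.00): a=9.3486, h=3.5501
  candidates: C₊=(7.1139,3.9006) cross=39.731; C₋=(5.3195,-2.9690) cross=-39.731
  mode - wants cross < 0 → take C=(5.3195,-2.9690) (cross=-39.731)
ex = (C−B)/|BC| = (0.8148,-0.5797); ey = (0.5797,0.8148)
P = B + 2.06·ex + -1.76·ey = (-2.1703,0.2001)

-2.17 0.20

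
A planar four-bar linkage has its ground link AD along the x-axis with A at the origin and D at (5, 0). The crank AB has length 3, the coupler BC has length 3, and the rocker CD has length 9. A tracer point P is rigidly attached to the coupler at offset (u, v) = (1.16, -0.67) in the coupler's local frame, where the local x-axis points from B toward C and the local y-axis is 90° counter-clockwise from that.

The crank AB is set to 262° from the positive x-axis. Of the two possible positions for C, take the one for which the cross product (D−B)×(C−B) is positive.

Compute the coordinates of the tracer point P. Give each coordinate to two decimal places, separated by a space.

A=(0,0), D=(5.00,0)
B = A + 3.00·(cos262°, sin262°) = (-0.4175, -2.9708)
|BD| = 6.1786
circle(B,3.00) ∩ circle(D,9.00): a=-2.7373, h=1.2278
  candidates: C₊=(-3.4079,-3.2104) cross=7.586; C₋=(-2.2272,-5.3635) cross=-7.586
  mode + wants cross > 0 → take C=(-3.4079,-3.2104) (cross=7.586)
ex = (C−B)/|BC| = (-0.9968,-0.0799); ey = (0.0799,-0.9968)
P = B + 1.16·ex + -0.67·ey = (-1.6273,-2.3956)

-1.63 -2.40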